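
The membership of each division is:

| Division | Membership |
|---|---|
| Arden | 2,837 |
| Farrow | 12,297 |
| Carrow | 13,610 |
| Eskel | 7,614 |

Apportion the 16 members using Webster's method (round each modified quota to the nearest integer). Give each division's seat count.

Standard divisor 36358/16 ≈ 2272.375; standard quotas: Arden 1.248, Farrow 5.412, Carrow 5.989, Eskel 3.351.
Rounding to the nearest integer gives 1, 5, 6, 3 = 15 seats, so the divisor must be adjusted.
With modified divisor 2200: modified quotas Arden 1.290, Farrow 5.590, Carrow 6.186, Eskel 3.461.
Rounding to the nearest integer: Arden 1, Farrow 6, Carrow 6, Eskel 3 (total 16).

Arden=1, Farrow=6, Carrow=6, Eskel=3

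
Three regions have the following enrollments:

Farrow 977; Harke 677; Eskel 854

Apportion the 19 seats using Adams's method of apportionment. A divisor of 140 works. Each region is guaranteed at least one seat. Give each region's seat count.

Farrow 7; Harke 5; Eskel 7

With modified divisor 140: modified quotas Farrow 6.979, Harke 4.836, Eskel 6.100.
Rounding up: Farrow 7, Harke 5, Eskel 7 (total 19).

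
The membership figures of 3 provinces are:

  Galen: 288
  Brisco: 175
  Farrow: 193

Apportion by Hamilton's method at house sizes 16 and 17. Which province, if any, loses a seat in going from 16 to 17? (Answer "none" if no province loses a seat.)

At 16 seats: Galen 7, Brisco 4, Farrow 5.
At 17 seats: Galen 7, Brisco 5, Farrow 5.
No province's allocation decreased.

none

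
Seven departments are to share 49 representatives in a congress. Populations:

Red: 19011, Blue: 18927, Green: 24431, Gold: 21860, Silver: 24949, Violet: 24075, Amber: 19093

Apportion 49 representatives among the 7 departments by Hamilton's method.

Red 6, Blue 6, Green 8, Gold 7, Silver 8, Violet 8, Amber 6

Total 152346; standard divisor 152346/49 ≈ 3109.102.
Standard quotas: Red 6.1146, Blue 6.0876, Green 7.8579, Gold 7.0310, Silver 8.0245, Violet 7.7434, Amber 6.1410.
Lower quotas: Red 6, Blue 6, Green 7, Gold 7, Silver 8, Violet 7, Amber 6 (sum 47, leaving 2 seats).
Remainders in descending order: Green 0.8579, Violet 0.7434, Amber 0.1410, Red 0.1146, Blue 0.0876, Gold 0.0310, Silver 0.0245.
Largest remainders: Green, Violet receive the extra seats.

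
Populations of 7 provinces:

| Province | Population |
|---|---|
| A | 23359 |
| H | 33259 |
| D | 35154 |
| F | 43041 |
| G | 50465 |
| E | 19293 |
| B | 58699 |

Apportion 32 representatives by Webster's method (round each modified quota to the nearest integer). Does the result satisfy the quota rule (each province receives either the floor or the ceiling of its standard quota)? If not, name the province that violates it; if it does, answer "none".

none

Standard quotas: A 2.839, H 4.043, D 4.273, F 5.232, G 6.134, E 2.345, B 7.135.
Webster allocation: A 3, H 4, D 4, F 5, G 6, E 2, B 8.
Every allocation lies between the lower and upper quota.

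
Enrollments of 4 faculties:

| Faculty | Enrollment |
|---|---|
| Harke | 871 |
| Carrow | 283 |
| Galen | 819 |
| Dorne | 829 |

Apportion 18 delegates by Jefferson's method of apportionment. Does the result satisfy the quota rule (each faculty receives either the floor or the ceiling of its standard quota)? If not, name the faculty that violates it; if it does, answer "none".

none

Standard quotas: Harke 5.595, Carrow 1.818, Galen 5.261, Dorne 5.325.
Jefferson allocation: Harke 6, Carrow 2, Galen 5, Dorne 5.
Every allocation lies between the lower and upper quota.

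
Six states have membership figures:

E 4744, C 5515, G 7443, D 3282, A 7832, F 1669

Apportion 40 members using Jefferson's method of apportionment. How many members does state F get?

2

Standard divisor 30485/40 ≈ 762.125; standard quotas: E 6.225, C 7.236, G 9.766, D 4.306, A 10.277, F 2.190.
Rounding down gives 6, 7, 9, 4, 10, 2 = 38 seats, so the divisor must be adjusted.
With modified divisor 700: modified quotas E 6.777, C 7.879, G 10.633, D 4.689, A 11.189, F 2.384.
Rounding down: E 6, C 7, G 10, D 4, A 11, F 2 (total 40).
F receives 2.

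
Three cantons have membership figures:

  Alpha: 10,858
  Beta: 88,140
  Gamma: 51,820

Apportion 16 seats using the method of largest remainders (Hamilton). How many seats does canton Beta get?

The standard divisor is 150818/16 ≈ 9426.125.
Standard quotas: Alpha 1.1519, Beta 9.3506, Gamma 5.4975.
Lower quotas: Alpha 1, Beta 9, Gamma 5 (sum 15, leaving 1 seat).
Remainders in descending order: Gamma 0.4975, Beta 0.3506, Alpha 0.1519.
The surplus seat goes to Gamma.
Beta receives 9.

9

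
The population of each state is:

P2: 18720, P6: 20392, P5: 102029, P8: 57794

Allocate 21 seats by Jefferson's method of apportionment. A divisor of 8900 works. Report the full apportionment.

P2 2, P6 2, P5 11, P8 6

With modified divisor 8900: modified quotas P2 2.103, P6 2.291, P5 11.464, P8 6.494.
Rounding down: P2 2, P6 2, P5 11, P8 6 (total 21).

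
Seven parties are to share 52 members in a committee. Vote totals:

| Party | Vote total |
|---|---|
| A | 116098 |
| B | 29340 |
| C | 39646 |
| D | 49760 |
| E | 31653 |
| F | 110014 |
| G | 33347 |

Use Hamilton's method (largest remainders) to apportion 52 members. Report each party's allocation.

A 15, B 4, C 5, D 6, E 4, F 14, G 4

The standard divisor is 409858/52 ≈ 7881.885.
Standard quotas: A 14.7297, B 3.7225, C 5.0300, D 6.3132, E 4.0159, F 13.9578, G 4.2308.
Lower quotas: A 14, B 3, C 5, D 6, E 4, F 13, G 4 (sum 49, leaving 3 seats).
Remainders in descending order: F 0.9578, A 0.7297, B 0.7225, D 0.3132, G 0.2308, C 0.0300, E 0.0159.
Largest remainders: F, A, B receive the extra seats.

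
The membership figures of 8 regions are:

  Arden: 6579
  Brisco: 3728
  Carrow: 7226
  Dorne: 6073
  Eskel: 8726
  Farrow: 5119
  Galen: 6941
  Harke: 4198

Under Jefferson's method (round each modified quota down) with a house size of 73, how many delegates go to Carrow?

11

Standard divisor 48590/73 ≈ 665.616; standard quotas: Arden 9.884, Brisco 5.601, Carrow 10.856, Dorne 9.124, Eskel 13.110, Farrow 7.691, Galen 10.428, Harke 6.307.
Rounding down gives 9, 5, 10, 9, 13, 7, 10, 6 = 69 seats, so the divisor must be adjusted.
With modified divisor 627: modified quotas Arden 10.493, Brisco 5.946, Carrow 11.525, Dorne 9.686, Eskel 13.917, Farrow 8.164, Galen 11.070, Harke 6.695.
Rounding down: Arden 10, Brisco 5, Carrow 11, Dorne 9, Eskel 13, Farrow 8, Galen 11, Harke 6 (total 73).
Carrow receives 11.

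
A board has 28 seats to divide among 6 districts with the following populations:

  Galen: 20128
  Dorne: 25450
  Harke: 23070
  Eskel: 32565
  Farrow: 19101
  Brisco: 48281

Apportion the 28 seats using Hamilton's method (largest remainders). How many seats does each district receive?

Galen 3, Dorne 4, Harke 4, Eskel 6, Farrow 3, Brisco 8

Total 168595; standard divisor 168595/28 ≈ 6021.25.
Standard quotas: Galen 3.3428, Dorne 4.2267, Harke 3.8314, Eskel 5.4083, Farrow 3.1723, Brisco 8.0184.
Lower quotas: Galen 3, Dorne 4, Harke 3, Eskel 5, Farrow 3, Brisco 8 (sum 26, leaving 2 seats).
Remainders in descending order: Harke 0.8314, Eskel 0.4083, Galen 0.3428, Dorne 0.2267, Farrow 0.1723, Brisco 0.0184.
The surplus seats go to Harke, Eskel.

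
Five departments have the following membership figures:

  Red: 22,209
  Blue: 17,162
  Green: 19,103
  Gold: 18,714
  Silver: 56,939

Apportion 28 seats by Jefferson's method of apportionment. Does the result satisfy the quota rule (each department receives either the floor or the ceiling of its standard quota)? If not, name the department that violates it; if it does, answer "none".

none

Standard quotas: Red 4.636, Blue 3.583, Green 3.988, Gold 3.907, Silver 11.886.
Jefferson allocation: Red 5, Blue 3, Green 4, Gold 4, Silver 12.
Every allocation lies between the lower and upper quota.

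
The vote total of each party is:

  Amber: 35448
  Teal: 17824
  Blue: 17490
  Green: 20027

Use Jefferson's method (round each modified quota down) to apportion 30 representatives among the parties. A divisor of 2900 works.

Amber=12; Teal=6; Blue=6; Green=6

With modified divisor 2900: modified quotas Amber 12.223, Teal 6.146, Blue 6.031, Green 6.906.
Rounding down: Amber 12, Teal 6, Blue 6, Green 6 (total 30).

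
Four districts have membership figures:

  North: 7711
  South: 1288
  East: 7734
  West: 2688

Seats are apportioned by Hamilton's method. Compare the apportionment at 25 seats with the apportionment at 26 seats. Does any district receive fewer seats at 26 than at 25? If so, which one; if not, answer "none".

At 25 seats: North 10, South 2, East 10, West 3.
At 26 seats: North 10, South 2, East 10, West 4.
No district's allocation decreased.

none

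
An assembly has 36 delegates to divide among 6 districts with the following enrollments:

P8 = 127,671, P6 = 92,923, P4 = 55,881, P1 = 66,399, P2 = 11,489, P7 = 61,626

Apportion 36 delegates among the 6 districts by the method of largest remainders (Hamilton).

P8 11; P6 8; P4 5; P1 6; P2 1; P7 5

Standard divisor: 415989 ÷ 36 ≈ 11555.25.
Standard quotas: P8 11.0487, P6 8.0416, P4 4.8360, P1 5.7462, P2 0.9943, P7 5.3332.
Lower quotas: P8 11, P6 8, P4 4, P1 5, P2 0, P7 5 (sum 33, leaving 3 seats).
Remainders in descending order: P2 0.9943, P4 0.8360, P1 0.7462, P7 0.3332, P8 0.0487, P6 0.0416.
The surplus seats go to P2, P4, P1.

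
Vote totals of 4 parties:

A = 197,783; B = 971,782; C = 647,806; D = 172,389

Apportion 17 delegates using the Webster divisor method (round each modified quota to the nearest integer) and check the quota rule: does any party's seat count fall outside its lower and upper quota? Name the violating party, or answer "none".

none

Standard quotas: A 1.690, B 8.303, C 5.535, D 1.473.
Webster allocation: A 2, B 8, C 6, D 1.
Every allocation lies between the lower and upper quota.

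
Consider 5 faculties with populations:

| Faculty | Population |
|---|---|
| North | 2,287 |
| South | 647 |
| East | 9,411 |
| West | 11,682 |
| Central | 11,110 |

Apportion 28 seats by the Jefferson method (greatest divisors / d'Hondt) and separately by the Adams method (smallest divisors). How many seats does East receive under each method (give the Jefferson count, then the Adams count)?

8 and 7

Jefferson: North 1, South 0, East 8, West 10, Central 9.
Adams: North 2, South 1, East 7, West 9, Central 9.
East gets 8 under Jefferson and 7 under Adams.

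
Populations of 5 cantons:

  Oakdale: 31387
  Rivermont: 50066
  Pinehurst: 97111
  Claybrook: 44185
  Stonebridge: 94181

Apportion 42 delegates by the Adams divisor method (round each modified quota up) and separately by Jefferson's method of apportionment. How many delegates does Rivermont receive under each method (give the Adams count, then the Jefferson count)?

Adams: Oakdale 4, Rivermont 7, Pinehurst 13, Claybrook 6, Stonebridge 12.
Jefferson: Oakdale 4, Rivermont 6, Pinehurst 13, Claybrook 6, Stonebridge 13.
Rivermont gets 7 under Adams and 6 under Jefferson.

7 and 6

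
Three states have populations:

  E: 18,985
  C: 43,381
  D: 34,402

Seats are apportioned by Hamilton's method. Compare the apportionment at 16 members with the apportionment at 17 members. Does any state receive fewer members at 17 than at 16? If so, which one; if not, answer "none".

none

At 16 seats: E 3, C 7, D 6.
At 17 seats: E 3, C 8, D 6.
No state's allocation decreased.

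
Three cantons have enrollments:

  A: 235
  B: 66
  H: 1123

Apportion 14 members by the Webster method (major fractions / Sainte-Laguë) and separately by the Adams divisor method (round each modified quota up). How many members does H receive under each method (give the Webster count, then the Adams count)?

Webster: A 2, B 1, H 11.
Adams: A 3, B 1, H 10.
H gets 11 under Webster and 10 under Adams.

11 and 10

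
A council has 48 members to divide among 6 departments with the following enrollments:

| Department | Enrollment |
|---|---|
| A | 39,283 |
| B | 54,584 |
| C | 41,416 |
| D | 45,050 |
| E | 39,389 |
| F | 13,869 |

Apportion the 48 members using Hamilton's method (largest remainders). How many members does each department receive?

The standard divisor is 233591/48 ≈ 4866.479.
Standard quotas: A 8.0722, B 11.2163, C 8.5105, D 9.2572, E 8.0939, F 2.8499.
Lower quotas: A 8, B 11, C 8, D 9, E 8, F 2 (sum 46, leaving 2 seats).
Remainders in descending order: F 0.8499, C 0.5105, D 0.2572, B 0.2163, E 0.0939, A 0.0722.
The surplus seats go to F, C.

A=8; B=11; C=9; D=9; E=8; F=3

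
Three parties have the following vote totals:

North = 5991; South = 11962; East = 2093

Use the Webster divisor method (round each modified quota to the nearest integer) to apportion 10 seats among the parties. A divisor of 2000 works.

North: 3, South: 6, East: 1

With modified divisor 2000: modified quotas North 2.995, South 5.981, East 1.046.
Rounding to the nearest integer: North 3, South 6, East 1 (total 10).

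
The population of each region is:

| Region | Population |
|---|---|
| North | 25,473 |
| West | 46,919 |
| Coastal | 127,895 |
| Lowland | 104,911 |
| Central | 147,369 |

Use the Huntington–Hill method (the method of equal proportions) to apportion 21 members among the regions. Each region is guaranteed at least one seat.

North 1; West 2; Coastal 6; Lowland 5; Central 7

With divisor 21237: modified quotas North 1.199, West 2.209, Coastal 6.022, Lowland 4.940, Central 6.939.
Geometric-mean thresholds: North √(1·2)=1.414, West √(2·3)=2.449, Coastal √(6·7)=6.481, Lowland √(4·5)=4.472, Central √(6·7)=6.481.
Each quota rounded against its threshold gives North 1, West 2, Coastal 6, Lowland 5, Central 7 (total 21).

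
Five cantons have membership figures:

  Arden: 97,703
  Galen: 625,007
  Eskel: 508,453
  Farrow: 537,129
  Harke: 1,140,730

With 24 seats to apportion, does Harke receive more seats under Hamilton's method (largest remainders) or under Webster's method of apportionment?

Webster

Hamilton: Arden 1, Galen 5, Eskel 4, Farrow 5, Harke 9.
Webster: Arden 1, Galen 5, Eskel 4, Farrow 4, Harke 10.
Harke gets 9 under Hamilton and 10 under Webster.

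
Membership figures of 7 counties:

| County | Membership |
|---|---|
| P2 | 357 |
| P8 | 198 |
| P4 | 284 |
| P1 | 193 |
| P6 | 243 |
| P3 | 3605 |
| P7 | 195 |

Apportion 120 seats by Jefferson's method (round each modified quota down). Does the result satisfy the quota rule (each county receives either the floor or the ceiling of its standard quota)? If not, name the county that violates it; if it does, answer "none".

P3

Standard quotas: P2 8.441, P8 4.682, P4 6.715, P1 4.564, P6 5.746, P3 85.241, P7 4.611.
Jefferson allocation: P2 8, P8 4, P4 7, P1 4, P6 5, P3 88, P7 4.
P3 has quota 85.241 (lower 85, upper 86) but receives 88 — outside the quota interval.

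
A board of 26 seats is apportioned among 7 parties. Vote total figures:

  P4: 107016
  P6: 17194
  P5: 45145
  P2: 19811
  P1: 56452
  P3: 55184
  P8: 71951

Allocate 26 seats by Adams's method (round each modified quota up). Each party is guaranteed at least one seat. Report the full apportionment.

P4 7; P6 1; P5 3; P2 2; P1 4; P3 4; P8 5

Standard divisor 372753/26 ≈ 14336.654; standard quotas: P4 7.465, P6 1.199, P5 3.149, P2 1.382, P1 3.938, P3 3.849, P8 5.019.
Rounding up gives 8, 2, 4, 2, 4, 4, 6 = 30 seats, so the divisor must be adjusted.
With modified divisor 17643.4: modified quotas P4 6.065, P6 0.975, P5 2.559, P2 1.123, P1 3.200, P3 3.128, P8 4.078.
Rounding up: P4 7, P6 1, P5 3, P2 2, P1 4, P3 4, P8 5 (total 26).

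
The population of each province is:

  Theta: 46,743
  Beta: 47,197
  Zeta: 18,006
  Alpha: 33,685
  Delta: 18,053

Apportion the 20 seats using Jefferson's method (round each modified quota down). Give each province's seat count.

Standard divisor 163684/20 ≈ 8184.2; standard quotas: Theta 5.711, Beta 5.767, Zeta 2.200, Alpha 4.116, Delta 2.206.
Rounding down gives 5, 5, 2, 4, 2 = 18 seats, so the divisor must be adjusted.
With modified divisor 7300: modified quotas Theta 6.403, Beta 6.465, Zeta 2.467, Alpha 4.614, Delta 2.473.
Rounding down: Theta 6, Beta 6, Zeta 2, Alpha 4, Delta 2 (total 20).

Theta=6, Beta=6, Zeta=2, Alpha=4, Delta=2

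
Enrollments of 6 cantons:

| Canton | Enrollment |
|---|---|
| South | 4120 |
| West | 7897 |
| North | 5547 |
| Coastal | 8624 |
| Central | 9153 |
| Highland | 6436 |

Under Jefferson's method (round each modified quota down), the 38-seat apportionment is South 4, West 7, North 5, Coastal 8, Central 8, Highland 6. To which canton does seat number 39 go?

Priority for the next seat is population ÷ (current seats + 1).
Priorities: South 824.000, West 987.125, North 924.500, Coastal 958.222, Central 1017.000, Highland 919.429.
Highest priority: Central.

Central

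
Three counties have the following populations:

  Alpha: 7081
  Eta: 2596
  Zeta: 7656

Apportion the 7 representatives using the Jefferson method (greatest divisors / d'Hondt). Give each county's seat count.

Alpha 3; Eta 1; Zeta 3

Standard divisor 17333/7 ≈ 2476.143; standard quotas: Alpha 2.860, Eta 1.048, Zeta 3.092.
Rounding down gives 2, 1, 3 = 6 seats, so the divisor must be adjusted.
With modified divisor 2100: modified quotas Alpha 3.372, Eta 1.236, Zeta 3.646.
Rounding down: Alpha 3, Eta 1, Zeta 3 (total 7).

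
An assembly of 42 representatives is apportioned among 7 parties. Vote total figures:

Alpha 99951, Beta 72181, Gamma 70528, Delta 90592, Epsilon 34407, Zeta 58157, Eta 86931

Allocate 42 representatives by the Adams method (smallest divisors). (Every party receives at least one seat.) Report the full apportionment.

Standard divisor 512747/42 ≈ 12208.262; standard quotas: Alpha 8.187, Beta 5.912, Gamma 5.777, Delta 7.421, Epsilon 2.818, Zeta 4.764, Eta 7.121.
Rounding up gives 9, 6, 6, 8, 3, 5, 8 = 45 seats, so the divisor must be adjusted.
With modified divisor 13500: modified quotas Alpha 7.404, Beta 5.347, Gamma 5.224, Delta 6.711, Epsilon 2.549, Zeta 4.308, Eta 6.439.
Rounding up: Alpha 8, Beta 6, Gamma 6, Delta 7, Epsilon 3, Zeta 5, Eta 7 (total 42).

Alpha 8; Beta 6; Gamma 6; Delta 7; Epsilon 3; Zeta 5; Eta 7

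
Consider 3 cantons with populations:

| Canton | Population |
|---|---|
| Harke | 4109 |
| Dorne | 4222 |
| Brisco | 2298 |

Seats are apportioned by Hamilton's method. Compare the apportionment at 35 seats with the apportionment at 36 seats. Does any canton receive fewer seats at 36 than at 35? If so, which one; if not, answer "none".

none

At 35 seats: Harke 13, Dorne 14, Brisco 8.
At 36 seats: Harke 14, Dorne 14, Brisco 8.
No canton's allocation decreased.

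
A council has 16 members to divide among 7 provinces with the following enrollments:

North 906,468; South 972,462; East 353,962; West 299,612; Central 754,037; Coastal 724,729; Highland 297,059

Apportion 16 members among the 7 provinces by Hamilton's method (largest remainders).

North: 3, South: 4, East: 1, West: 1, Central: 3, Coastal: 3, Highland: 1

Total 4308329; standard divisor 4308329/16 ≈ 269270.562.
Standard quotas: North 3.3664, South 3.6115, East 1.3145, West 1.1127, Central 2.8003, Coastal 2.6915, Highland 1.1032.
Lower quotas: North 3, South 3, East 1, West 1, Central 2, Coastal 2, Highland 1 (sum 13, leaving 3 seats).
Remainders in descending order: Central 0.8003, Coastal 0.6915, South 0.6115, North 0.3664, East 0.3145, West 0.1127, Highland 0.1032.
The surplus seats go to Central, Coastal, South.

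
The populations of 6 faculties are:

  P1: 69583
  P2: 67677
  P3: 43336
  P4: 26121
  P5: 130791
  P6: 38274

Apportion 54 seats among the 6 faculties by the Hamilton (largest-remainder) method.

P1 10; P2 10; P3 6; P4 4; P5 19; P6 5

Standard divisor: 375782 ÷ 54 ≈ 6958.926.
Standard quotas: P1 9.9991, P2 9.7252, P3 6.2274, P4 3.7536, P5 18.7947, P6 5.5000.
Lower quotas: P1 9, P2 9, P3 6, P4 3, P5 18, P6 5 (sum 50, leaving 4 seats).
Remainders in descending order: P1 0.9991, P5 0.7947, P4 0.7536, P2 0.7252, P6 0.5000, P3 0.2274.
Largest remainders: P1, P5, P4, P2 receive the extra seats.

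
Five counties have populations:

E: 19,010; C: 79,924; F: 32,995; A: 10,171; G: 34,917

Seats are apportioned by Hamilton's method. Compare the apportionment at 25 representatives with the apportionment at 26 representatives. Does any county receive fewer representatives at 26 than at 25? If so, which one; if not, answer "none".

none

At 25 seats: E 3, C 11, F 5, A 1, G 5.
At 26 seats: E 3, C 12, F 5, A 1, G 5.
No county's allocation decreased.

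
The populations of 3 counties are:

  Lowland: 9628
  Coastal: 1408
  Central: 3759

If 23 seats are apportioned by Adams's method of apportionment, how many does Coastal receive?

Standard divisor 14795/23 ≈ 643.261; standard quotas: Lowland 14.967, Coastal 2.189, Central 5.844.
Rounding up gives 15, 3, 6 = 24 seats, so the divisor must be adjusted.
With modified divisor 696: modified quotas Lowland 13.833, Coastal 2.023, Central 5.401.
Rounding up: Lowland 14, Coastal 3, Central 6 (total 23).
Coastal receives 3.

3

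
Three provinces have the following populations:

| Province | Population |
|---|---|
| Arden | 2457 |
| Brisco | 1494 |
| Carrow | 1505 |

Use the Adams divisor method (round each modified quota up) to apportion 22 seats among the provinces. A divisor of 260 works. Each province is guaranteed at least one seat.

Arden=10, Brisco=6, Carrow=6

With modified divisor 260: modified quotas Arden 9.450, Brisco 5.746, Carrow 5.788.
Rounding up: Arden 10, Brisco 6, Carrow 6 (total 22).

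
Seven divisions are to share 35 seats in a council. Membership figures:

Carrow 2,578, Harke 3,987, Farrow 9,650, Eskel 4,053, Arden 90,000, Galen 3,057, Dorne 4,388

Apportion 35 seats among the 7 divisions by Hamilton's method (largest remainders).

Carrow: 1, Harke: 1, Farrow: 3, Eskel: 1, Arden: 27, Galen: 1, Dorne: 1

Standard divisor: 117713 ÷ 35 ≈ 3363.229.
Standard quotas: Carrow 0.7665, Harke 1.1855, Farrow 2.8693, Eskel 1.2051, Arden 26.7600, Galen 0.9089, Dorne 1.3047.
Lower quotas: Carrow 0, Harke 1, Farrow 2, Eskel 1, Arden 26, Galen 0, Dorne 1 (sum 31, leaving 4 seats).
Remainders in descending order: Galen 0.9089, Farrow 0.8693, Carrow 0.7665, Arden 0.7600, Dorne 0.3047, Eskel 0.2051, Harke 0.1855.
The surplus seats go to Galen, Farrow, Carrow, Arden.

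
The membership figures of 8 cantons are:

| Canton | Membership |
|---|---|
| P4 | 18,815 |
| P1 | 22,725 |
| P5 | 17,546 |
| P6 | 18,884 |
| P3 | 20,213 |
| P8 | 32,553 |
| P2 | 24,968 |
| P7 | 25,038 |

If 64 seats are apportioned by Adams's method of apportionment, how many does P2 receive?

9

Standard divisor 180742/64 ≈ 2824.094; standard quotas: P4 6.662, P1 8.047, P5 6.213, P6 6.687, P3 7.157, P8 11.527, P2 8.841, P7 8.866.
Rounding up gives 7, 9, 7, 7, 8, 12, 9, 9 = 68 seats, so the divisor must be adjusted.
With modified divisor 3000: modified quotas P4 6.272, P1 7.575, P5 5.849, P6 6.295, P3 6.738, P8 10.851, P2 8.323, P7 8.346.
Rounding up: P4 7, P1 8, P5 6, P6 7, P3 7, P8 11, P2 9, P7 9 (total 64).
P2 receives 9.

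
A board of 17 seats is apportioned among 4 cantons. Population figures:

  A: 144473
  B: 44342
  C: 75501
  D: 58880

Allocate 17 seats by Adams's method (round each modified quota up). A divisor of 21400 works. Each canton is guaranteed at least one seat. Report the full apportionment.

With modified divisor 21400: modified quotas A 6.751, B 2.072, C 3.528, D 2.751.
Rounding up: A 7, B 3, C 4, D 3 (total 17).

A: 7, B: 3, C: 4, D: 3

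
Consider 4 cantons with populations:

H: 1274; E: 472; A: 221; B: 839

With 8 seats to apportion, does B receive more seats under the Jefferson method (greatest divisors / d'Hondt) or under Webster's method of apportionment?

Jefferson: H 4, E 1, A 0, B 3.
Webster: H 4, E 1, A 1, B 2.
B gets 3 under Jefferson and 2 under Webster.

Jefferson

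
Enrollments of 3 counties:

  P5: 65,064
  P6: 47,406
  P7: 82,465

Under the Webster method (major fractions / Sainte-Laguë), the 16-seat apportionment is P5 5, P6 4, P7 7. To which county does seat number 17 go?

P5

Priority for the next seat is population ÷ (current seats + 0.5).
Priorities: P5 11829.818, P6 10534.667, P7 10995.333.
Highest priority: P5.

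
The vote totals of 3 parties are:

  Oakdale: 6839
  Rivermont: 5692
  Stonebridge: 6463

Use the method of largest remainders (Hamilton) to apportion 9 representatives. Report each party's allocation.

Oakdale=3, Rivermont=3, Stonebridge=3

Standard divisor: 18994 ÷ 9 ≈ 2110.444.
Standard quotas: Oakdale 3.2405, Rivermont 2.6971, Stonebridge 3.0624.
Lower quotas: Oakdale 3, Rivermont 2, Stonebridge 3 (sum 8, leaving 1 seat).
Remainders in descending order: Rivermont 0.6971, Oakdale 0.2405, Stonebridge 0.0624.
Largest remainder: Rivermont receives the extra seat.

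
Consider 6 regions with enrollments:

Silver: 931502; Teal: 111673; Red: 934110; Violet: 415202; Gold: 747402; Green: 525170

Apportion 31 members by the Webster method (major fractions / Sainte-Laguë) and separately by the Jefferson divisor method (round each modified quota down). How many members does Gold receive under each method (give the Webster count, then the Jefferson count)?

Webster: Silver 8, Teal 1, Red 8, Violet 4, Gold 6, Green 4.
Jefferson: Silver 8, Teal 1, Red 8, Violet 3, Gold 7, Green 4.
Gold gets 6 under Webster and 7 under Jefferson.

6 and 7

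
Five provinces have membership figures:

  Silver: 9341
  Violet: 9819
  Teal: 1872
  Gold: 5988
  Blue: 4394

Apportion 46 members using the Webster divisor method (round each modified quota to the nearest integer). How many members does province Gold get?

Standard divisor 31414/46 ≈ 682.913; standard quotas: Silver 13.678, Violet 14.378, Teal 2.741, Gold 8.768, Blue 6.434.
Rounding to the nearest integer gives Silver 14, Violet 14, Teal 3, Gold 9, Blue 6 — total 46, matching the house size, so no adjustment is needed.
Gold receives 9.

9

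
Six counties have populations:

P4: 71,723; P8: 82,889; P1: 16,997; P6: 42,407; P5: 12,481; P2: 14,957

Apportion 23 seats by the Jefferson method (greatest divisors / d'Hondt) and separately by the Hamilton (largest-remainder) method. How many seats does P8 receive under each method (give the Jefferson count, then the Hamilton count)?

9 and 8

Jefferson: P4 7, P8 9, P1 1, P6 4, P5 1, P2 1.
Hamilton: P4 7, P8 8, P1 2, P6 4, P5 1, P2 1.
P8 gets 9 under Jefferson and 8 under Hamilton.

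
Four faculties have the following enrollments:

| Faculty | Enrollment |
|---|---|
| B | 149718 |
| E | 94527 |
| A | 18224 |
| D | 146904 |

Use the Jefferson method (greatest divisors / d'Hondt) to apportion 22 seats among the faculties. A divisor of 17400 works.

B 8, E 5, A 1, D 8

With modified divisor 17400: modified quotas B 8.604, E 5.433, A 1.047, D 8.443.
Rounding down: B 8, E 5, A 1, D 8 (total 22).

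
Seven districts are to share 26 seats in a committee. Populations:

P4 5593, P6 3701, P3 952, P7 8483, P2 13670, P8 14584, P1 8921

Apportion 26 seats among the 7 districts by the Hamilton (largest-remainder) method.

P4=3, P6=2, P3=0, P7=4, P2=6, P8=7, P1=4

Standard divisor: 55904 ÷ 26 ≈ 2150.154.
Standard quotas: P4 2.6012, P6 1.7213, P3 0.4428, P7 3.9453, P2 6.3577, P8 6.7828, P1 4.1490.
Lower quotas: P4 2, P6 1, P3 0, P7 3, P2 6, P8 6, P1 4 (sum 22, leaving 4 seats).
Remainders in descending order: P7 0.9453, P8 0.7828, P6 0.7213, P4 0.6012, P3 0.4428, P2 0.3577, P1 0.1490.
Largest remainders: P7, P8, P6, P4 receive the extra seats.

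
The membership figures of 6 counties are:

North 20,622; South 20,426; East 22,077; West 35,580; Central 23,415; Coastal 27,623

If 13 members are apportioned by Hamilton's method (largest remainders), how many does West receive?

The standard divisor is 149743/13 ≈ 11518.692.
Standard quotas: North 1.7903, South 1.7733, East 1.9166, West 3.0889, Central 2.0328, Coastal 2.3981.
Lower quotas: North 1, South 1, East 1, West 3, Central 2, Coastal 2 (sum 10, leaving 3 seats).
Remainders in descending order: East 0.9166, North 0.7903, South 0.7733, Coastal 0.3981, West 0.0889, Central 0.0328.
The surplus seats go to East, North, South.
West receives 3.

3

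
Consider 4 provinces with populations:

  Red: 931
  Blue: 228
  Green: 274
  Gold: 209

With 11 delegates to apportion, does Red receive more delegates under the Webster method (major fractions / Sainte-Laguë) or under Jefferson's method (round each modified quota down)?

Webster: Red 6, Blue 2, Green 2, Gold 1.
Jefferson: Red 7, Blue 1, Green 2, Gold 1.
Red gets 6 under Webster and 7 under Jefferson.

Jefferson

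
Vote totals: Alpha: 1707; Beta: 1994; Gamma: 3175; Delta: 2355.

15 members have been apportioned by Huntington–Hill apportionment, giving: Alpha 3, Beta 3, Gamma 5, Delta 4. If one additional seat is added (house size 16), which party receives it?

Priority for the next seat is population ÷ (√(s·(s+1))).
Priorities: Alpha 492.768, Beta 575.618, Gamma 579.673, Delta 526.594.
Highest priority: Gamma.

Gamma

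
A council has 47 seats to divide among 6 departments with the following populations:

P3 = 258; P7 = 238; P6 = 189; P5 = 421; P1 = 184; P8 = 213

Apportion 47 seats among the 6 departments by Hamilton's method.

P3 8, P7 7, P6 6, P5 13, P1 6, P8 7

The standard divisor is 1503/47 ≈ 31.979.
Standard quotas: P3 8.068, P7 7.442, P6 5.910, P5 13.165, P1 5.754, P8 6.661.
Lower quotas: P3 8, P7 7, P6 5, P5 13, P1 5, P8 6 (sum 44, leaving 3 seats).
Remainders in descending order: P6 0.910, P1 0.754, P8 0.661, P7 0.442, P5 0.165, P3 0.068.
The surplus seats go to P6, P1, P8.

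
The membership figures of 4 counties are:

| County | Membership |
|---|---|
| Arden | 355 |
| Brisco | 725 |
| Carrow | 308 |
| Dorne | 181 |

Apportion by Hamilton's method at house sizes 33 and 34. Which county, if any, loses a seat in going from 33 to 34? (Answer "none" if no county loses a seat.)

Carrow

At 33 seats: Arden 7, Brisco 15, Carrow 7, Dorne 4.
At 34 seats: Arden 8, Brisco 16, Carrow 6, Dorne 4.
Carrow drops from 7 to 6.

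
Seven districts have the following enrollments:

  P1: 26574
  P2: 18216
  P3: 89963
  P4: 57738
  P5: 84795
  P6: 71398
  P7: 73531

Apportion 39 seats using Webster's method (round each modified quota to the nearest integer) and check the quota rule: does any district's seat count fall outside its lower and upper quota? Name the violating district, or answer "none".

none

Standard quotas: P1 2.455, P2 1.683, P3 8.310, P4 5.333, P5 7.833, P6 6.595, P7 6.792.
Webster allocation: P1 2, P2 2, P3 8, P4 5, P5 8, P6 7, P7 7.
Every allocation lies between the lower and upper quota.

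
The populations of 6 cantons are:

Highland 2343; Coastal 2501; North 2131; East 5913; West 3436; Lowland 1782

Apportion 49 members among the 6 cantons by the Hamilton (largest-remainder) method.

Highland: 6, Coastal: 7, North: 6, East: 16, West: 9, Lowland: 5

The standard divisor is 18106/49 ≈ 369.51.
Standard quotas: Highland 6.3408, Coastal 6.7684, North 5.7671, East 16.0023, West 9.2988, Lowland 4.8226.
Lower quotas: Highland 6, Coastal 6, North 5, East 16, West 9, Lowland 4 (sum 46, leaving 3 seats).
Remainders in descending order: Lowland 0.8226, Coastal 0.7684, North 0.7671, Highland 0.3408, West 0.2988, East 0.0023.
Largest remainders: Lowland, Coastal, North receive the extra seats.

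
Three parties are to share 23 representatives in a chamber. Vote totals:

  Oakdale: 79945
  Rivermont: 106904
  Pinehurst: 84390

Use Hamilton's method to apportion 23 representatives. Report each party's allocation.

Oakdale=7, Rivermont=9, Pinehurst=7

Total 271239; standard divisor 271239/23 = 11793.
Standard quotas: Oakdale 6.7790, Rivermont 9.0650, Pinehurst 7.1559.
Lower quotas: Oakdale 6, Rivermont 9, Pinehurst 7 (sum 22, leaving 1 seat).
Remainders in descending order: Oakdale 0.7790, Pinehurst 0.1559, Rivermont 0.0650.
Largest remainder: Oakdale receives the extra seat.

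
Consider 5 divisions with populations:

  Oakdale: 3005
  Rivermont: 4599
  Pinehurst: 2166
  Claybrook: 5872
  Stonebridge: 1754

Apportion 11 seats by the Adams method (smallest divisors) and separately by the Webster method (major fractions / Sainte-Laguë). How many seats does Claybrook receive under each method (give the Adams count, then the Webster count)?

Adams: Oakdale 2, Rivermont 3, Pinehurst 2, Claybrook 3, Stonebridge 1.
Webster: Oakdale 2, Rivermont 3, Pinehurst 1, Claybrook 4, Stonebridge 1.
Claybrook gets 3 under Adams and 4 under Webster.

3 and 4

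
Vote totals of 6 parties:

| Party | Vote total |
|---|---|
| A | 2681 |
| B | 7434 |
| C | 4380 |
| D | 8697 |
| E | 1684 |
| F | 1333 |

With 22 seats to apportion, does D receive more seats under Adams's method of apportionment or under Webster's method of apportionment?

Webster

Adams: A 2, B 6, C 4, D 7, E 2, F 1.
Webster: A 2, B 6, C 4, D 8, E 1, F 1.
D gets 7 under Adams and 8 under Webster.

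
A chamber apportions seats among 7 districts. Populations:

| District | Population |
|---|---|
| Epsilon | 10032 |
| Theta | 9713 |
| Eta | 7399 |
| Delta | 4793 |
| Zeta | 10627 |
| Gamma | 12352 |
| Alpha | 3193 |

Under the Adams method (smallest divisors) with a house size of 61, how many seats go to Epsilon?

Standard divisor 58109/61 ≈ 952.607; standard quotas: Epsilon 10.531, Theta 10.196, Eta 7.767, Delta 5.031, Zeta 11.156, Gamma 12.967, Alpha 3.352.
Rounding up gives 11, 11, 8, 6, 12, 13, 4 = 65 seats, so the divisor must be adjusted.
With modified divisor 1020: modified quotas Epsilon 9.835, Theta 9.523, Eta 7.254, Delta 4.699, Zeta 10.419, Gamma 12.110, Alpha 3.130.
Rounding up: Epsilon 10, Theta 10, Eta 8, Delta 5, Zeta 11, Gamma 13, Alpha 4 (total 61).
Epsilon receives 10.

10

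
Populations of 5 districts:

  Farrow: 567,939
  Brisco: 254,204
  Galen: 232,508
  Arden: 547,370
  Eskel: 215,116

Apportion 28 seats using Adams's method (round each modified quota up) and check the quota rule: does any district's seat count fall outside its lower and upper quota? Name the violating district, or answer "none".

none

Standard quotas: Farrow 8.751, Brisco 3.917, Galen 3.583, Arden 8.434, Eskel 3.315.
Adams allocation: Farrow 8, Brisco 4, Galen 4, Arden 8, Eskel 4.
Every allocation lies between the lower and upper quota.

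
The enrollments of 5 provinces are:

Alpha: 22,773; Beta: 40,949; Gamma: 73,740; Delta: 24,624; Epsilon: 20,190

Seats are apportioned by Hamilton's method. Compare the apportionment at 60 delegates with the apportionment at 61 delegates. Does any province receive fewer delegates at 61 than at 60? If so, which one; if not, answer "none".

At 60 seats: Alpha 8, Beta 13, Gamma 24, Delta 8, Epsilon 7.
At 61 seats: Alpha 7, Beta 14, Gamma 25, Delta 8, Epsilon 7.
Alpha drops from 8 to 7.

Alpha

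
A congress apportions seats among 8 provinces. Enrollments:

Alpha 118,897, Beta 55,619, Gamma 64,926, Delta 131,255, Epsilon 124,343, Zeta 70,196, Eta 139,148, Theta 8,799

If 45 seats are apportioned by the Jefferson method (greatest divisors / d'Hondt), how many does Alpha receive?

Standard divisor 713183/45 ≈ 15848.511; standard quotas: Alpha 7.502, Beta 3.509, Gamma 4.097, Delta 8.282, Epsilon 7.846, Zeta 4.429, Eta 8.780, Theta 0.555.
Rounding down gives 7, 3, 4, 8, 7, 4, 8, 0 = 41 seats, so the divisor must be adjusted.
With modified divisor 14300: modified quotas Alpha 8.314, Beta 3.889, Gamma 4.540, Delta 9.179, Epsilon 8.695, Zeta 4.909, Eta 9.731, Theta 0.615.
Rounding down: Alpha 8, Beta 3, Gamma 4, Delta 9, Epsilon 8, Zeta 4, Eta 9, Theta 0 (total 45).
Alpha receives 8.

8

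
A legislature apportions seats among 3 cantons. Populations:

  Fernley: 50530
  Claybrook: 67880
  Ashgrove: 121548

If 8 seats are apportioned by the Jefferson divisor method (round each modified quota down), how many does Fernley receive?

2

Standard divisor 239958/8 ≈ 29994.75; standard quotas: Fernley 1.685, Claybrook 2.263, Ashgrove 4.052.
Rounding down gives 1, 2, 4 = 7 seats, so the divisor must be adjusted.
With modified divisor 24800: modified quotas Fernley 2.038, Claybrook 2.737, Ashgrove 4.901.
Rounding down: Fernley 2, Claybrook 2, Ashgrove 4 (total 8).
Fernley receives 2.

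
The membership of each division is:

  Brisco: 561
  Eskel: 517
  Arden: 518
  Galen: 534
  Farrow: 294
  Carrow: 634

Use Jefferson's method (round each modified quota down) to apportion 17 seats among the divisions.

Standard divisor 3058/17 ≈ 179.882; standard quotas: Brisco 3.119, Eskel 2.874, Arden 2.880, Galen 2.969, Farrow 1.634, Carrow 3.525.
Rounding down gives 3, 2, 2, 2, 1, 3 = 13 seats, so the divisor must be adjusted.
With modified divisor 150: modified quotas Brisco 3.740, Eskel 3.447, Arden 3.453, Galen 3.560, Farrow 1.960, Carrow 4.227.
Rounding down: Brisco 3, Eskel 3, Arden 3, Galen 3, Farrow 1, Carrow 4 (total 17).

Brisco=3; Eskel=3; Arden=3; Galen=3; Farrow=1; Carrow=4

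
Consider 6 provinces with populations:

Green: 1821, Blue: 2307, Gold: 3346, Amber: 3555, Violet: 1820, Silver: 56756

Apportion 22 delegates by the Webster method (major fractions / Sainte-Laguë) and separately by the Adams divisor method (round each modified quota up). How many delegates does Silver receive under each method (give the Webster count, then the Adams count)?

Webster: Green 1, Blue 1, Gold 1, Amber 1, Violet 1, Silver 17.
Adams: Green 1, Blue 1, Gold 1, Amber 2, Violet 1, Silver 16.
Silver gets 17 under Webster and 16 under Adams.

17 and 16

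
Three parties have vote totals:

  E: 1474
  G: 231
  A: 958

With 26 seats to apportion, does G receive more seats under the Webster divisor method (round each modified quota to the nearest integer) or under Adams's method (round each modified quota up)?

Webster: E 15, G 2, A 9.
Adams: E 14, G 3, A 9.
G gets 2 under Webster and 3 under Adams.

Adams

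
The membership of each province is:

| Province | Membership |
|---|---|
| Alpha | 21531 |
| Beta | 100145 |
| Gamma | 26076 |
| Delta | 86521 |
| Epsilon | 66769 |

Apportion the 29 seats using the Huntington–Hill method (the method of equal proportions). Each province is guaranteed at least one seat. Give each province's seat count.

With divisor 10429: modified quotas Alpha 2.065, Beta 9.603, Gamma 2.500, Delta 8.296, Epsilon 6.402.
Geometric-mean thresholds: Alpha √(2·3)=2.449, Beta √(9·10)=9.487, Gamma √(2·3)=2.449, Delta √(8·9)=8.485, Epsilon √(6·7)=6.481.
Each quota rounded against its threshold gives Alpha 2, Beta 10, Gamma 3, Delta 8, Epsilon 6 (total 29).

Alpha: 2, Beta: 10, Gamma: 3, Delta: 8, Epsilon: 6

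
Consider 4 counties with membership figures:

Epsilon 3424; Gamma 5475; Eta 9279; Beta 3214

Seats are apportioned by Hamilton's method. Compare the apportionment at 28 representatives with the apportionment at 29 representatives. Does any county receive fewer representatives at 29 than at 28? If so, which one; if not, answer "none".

At 28 seats: Epsilon 5, Gamma 7, Eta 12, Beta 4.
At 29 seats: Epsilon 5, Gamma 7, Eta 13, Beta 4.
No county's allocation decreased.

none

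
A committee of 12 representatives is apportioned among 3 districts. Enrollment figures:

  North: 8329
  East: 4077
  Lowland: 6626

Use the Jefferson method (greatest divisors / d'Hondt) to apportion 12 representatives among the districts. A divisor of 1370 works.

With modified divisor 1370: modified quotas North 6.080, East 2.976, Lowland 4.836.
Rounding down: North 6, East 2, Lowland 4 (total 12).

North: 6, East: 2, Lowland: 4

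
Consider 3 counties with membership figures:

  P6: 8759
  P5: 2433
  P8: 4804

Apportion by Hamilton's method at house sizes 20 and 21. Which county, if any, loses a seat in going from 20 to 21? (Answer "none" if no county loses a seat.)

none

At 20 seats: P6 11, P5 3, P8 6.
At 21 seats: P6 12, P5 3, P8 6.
No county's allocation decreased.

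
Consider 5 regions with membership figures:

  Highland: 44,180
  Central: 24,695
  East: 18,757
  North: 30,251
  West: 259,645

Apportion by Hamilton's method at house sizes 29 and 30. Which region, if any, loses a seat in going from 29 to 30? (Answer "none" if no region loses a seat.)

East

At 29 seats: Highland 3, Central 2, East 2, North 2, West 20.
At 30 seats: Highland 4, Central 2, East 1, North 2, West 21.
East drops from 2 to 1.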